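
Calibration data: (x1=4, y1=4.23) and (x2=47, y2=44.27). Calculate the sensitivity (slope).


slope = (y2 - y1) / (x2 - x1)
= (44.27 - 4.23) / (47 - 4)
= 40.0400 / 43
= 0.9312

0.9312


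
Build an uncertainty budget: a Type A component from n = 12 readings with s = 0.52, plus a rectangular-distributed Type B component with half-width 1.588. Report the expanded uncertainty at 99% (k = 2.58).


u_A = s / sqrt(n) = 0.52 / sqrt(12) = 0.15011107
u_B = half_width / sqrt(3) = 1.588 / sqrt(3) = 0.91683223
uc = sqrt(u_A^2 + u_B^2) = sqrt(0.15011107^2 + 0.91683223^2) = 0.92903965
U = k * uc = 2.58 * 0.92903965
U = 2.3969

2.3969


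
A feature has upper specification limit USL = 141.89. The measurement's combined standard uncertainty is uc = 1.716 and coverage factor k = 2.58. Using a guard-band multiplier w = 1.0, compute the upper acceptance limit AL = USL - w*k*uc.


U = k * uc = 2.58 * 1.716 = 4.42728
guard band g = w * U = 1.0 * 4.42728 = 4.42728
AL = USL - g = 141.89 - 4.42728
AL = 137.4627

137.4627


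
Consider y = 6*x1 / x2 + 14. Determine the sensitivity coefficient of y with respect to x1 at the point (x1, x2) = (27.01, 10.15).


y = 6*x1 / x2 + 14
dy/dx1 = 6/x2
Evaluate at x2 = 10.15: c1 = 6 / 10.15
c1 = 0.5911

0.5911


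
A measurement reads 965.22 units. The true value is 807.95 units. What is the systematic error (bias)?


Systematic error = measured - true
= 965.22 - 807.95
= 157.2700

157.2700


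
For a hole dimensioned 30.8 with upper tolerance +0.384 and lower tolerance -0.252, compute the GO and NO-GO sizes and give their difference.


GO = nominal - lower_tol (smallest hole = maximum material condition)
GO = 30.8 - 0.252 = 30.548
NO-GO = nominal + upper_tol (largest hole = least material condition)
NO-GO = 30.8 + 0.384 = 31.184
spread = NO-GO - GO = 31.184 - 30.548 = 0.6360

0.6360


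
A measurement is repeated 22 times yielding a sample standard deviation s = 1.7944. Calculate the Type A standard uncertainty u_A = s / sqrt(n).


u_A = s / sqrt(n)
u_A = 1.7944 / sqrt(22)
u_A = 1.7944 / 4.6904158
u_A = 0.3826

0.3826


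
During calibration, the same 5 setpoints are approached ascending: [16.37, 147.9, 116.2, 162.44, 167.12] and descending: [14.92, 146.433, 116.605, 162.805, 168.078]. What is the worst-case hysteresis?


|16.37 - 14.92| = 1.4500
|147.9 - 146.433| = 1.4670
|116.2 - 116.605| = 0.4050
|162.44 - 162.805| = 0.3650
|167.12 - 168.078| = 0.9580
hysteresis = max(diffs) = 1.4670

1.4670


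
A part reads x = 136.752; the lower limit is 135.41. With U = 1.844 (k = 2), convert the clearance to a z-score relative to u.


u = U / k = 1.844 / 2 = 0.922
margin = |LSL - x| = |135.41 - 136.752| = 1.342
z = margin / u = 1.342 / 0.922
z = 1.4555

1.4555


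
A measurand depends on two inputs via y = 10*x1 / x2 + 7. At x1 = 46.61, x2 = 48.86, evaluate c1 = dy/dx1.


y = 10*x1 / x2 + 7
dy/dx1 = 10/x2
Evaluate at x2 = 48.86: c1 = 10 / 48.86
c1 = 0.2047

0.2047


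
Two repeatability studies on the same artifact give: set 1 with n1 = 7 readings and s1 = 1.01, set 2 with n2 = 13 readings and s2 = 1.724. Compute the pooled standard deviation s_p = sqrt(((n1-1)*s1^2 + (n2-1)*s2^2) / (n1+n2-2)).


s_p = sqrt(((n1-1)*s1^2 + (n2-1)*s2^2) / (n1+n2-2))
numerator = (7-1)*1.01^2 + (13-1)*1.724^2 = 6.1206 + 35.666112 = 41.786712
denominator = 7 + 13 - 2 = 18
s_p^2 = 41.786712 / 18 = 2.321484
s_p = sqrt(2.321484) = 1.5236

1.5236


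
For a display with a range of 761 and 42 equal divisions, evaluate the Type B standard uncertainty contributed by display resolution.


resolution = range / divisions
resolution = 761 / 42 = 18.119048
u_res = resolution / (2*sqrt(3))
u_res = 18.119048 / 3.4641016
u_res = 5.2305

5.2305


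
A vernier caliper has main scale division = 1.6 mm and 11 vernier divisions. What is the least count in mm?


LC = MSD / n_div
= 1.6 / 11
= 0.1455

0.1455


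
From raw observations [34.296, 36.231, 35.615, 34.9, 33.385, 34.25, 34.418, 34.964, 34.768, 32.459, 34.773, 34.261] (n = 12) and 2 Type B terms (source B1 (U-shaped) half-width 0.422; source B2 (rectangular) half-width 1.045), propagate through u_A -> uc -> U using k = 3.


mean = (34.296 + 36.231 + 35.615 + 34.9 + 33.385 + 34.25 + 34.418 + 34.964 + 34.768 + 32.459 + 34.773 + 34.261) / 12 = 34.52666667
s = sqrt(sum((x - mean)^2)/(n-1)) = 0.9690468
u_A = s / sqrt(n) = 0.9690468 / sqrt(12) = 0.27973972
u_B1 = 0.422 / sqrt(2) = 0.29839906
u_B2 = 1.045 / sqrt(3) = 0.60333103
uc = sqrt(0.27973972^2 + 0.29839906^2 + 0.60333103^2) = 0.72890647
U = k * uc = 3 * 0.72890647
U = 2.1867

2.1867


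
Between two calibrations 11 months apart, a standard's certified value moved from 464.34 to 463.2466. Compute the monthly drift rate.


rate = (v2 - v1) / months
= (463.2466 - 464.34) / 11
= -1.0934 / 11
= -0.0994

-0.0994


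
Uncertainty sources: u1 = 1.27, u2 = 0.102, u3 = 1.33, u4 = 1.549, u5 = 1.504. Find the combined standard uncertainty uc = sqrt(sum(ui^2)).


uc = sqrt(1.27^2 + 0.102^2 + 1.33^2 + 1.549^2 + 1.504^2)
uc = sqrt(8.053621)
uc = 2.8379

2.8379


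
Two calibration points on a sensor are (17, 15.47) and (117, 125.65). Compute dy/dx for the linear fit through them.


slope = (y2 - y1) / (x2 - x1)
= (125.65 - 15.47) / (117 - 17)
= 110.1800 / 100
= 1.1018

1.1018


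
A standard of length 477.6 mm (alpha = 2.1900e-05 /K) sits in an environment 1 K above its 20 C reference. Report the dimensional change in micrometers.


dL = L * alpha * dT
= 477.6 * 2.1900e-05 * 1
= 0.0104594 mm
dL_um = 0.0104594 * 1000 = 10.4594 um

10.4594


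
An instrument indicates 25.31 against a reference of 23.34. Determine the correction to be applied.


Correction = standard - reading
= 23.34 - 25.31
= -1.9700

-1.9700


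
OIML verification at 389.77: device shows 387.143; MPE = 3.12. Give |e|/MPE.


e = indication - reference = 387.143 - 389.77 = -2.6270
|e| = 2.6270
ratio = |e| / MPE = 2.6270 / 3.12
ratio = 0.8420

0.8420


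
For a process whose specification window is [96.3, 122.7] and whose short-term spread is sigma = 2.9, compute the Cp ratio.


Cp = (USL - LSL) / (6 * sigma)
= (122.7 - 96.3) / (6 * 2.9)
= 26.4000 / 17.4000
= 1.5172

1.5172


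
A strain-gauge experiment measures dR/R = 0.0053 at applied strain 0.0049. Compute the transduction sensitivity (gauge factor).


GF = (dR/R) / epsilon
= 0.0053 / 0.0049
= 1.0816

1.0816


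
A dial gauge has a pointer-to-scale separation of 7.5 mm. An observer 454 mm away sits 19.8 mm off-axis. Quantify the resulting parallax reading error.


error = h * offset / d
= 7.5 * 19.8 / 454
= 0.3271

0.3271


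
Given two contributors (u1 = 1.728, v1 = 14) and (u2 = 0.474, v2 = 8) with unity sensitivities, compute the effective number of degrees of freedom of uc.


uc = sqrt(u1^2 + u2^2) = sqrt(1.728^2 + 0.474^2) = 1.7918315
v_eff = uc^4 / (u1^4/v1 + u2^4/v2)
= 1.7918315^4 / (1.728^4/14 + 0.474^4/8)
= 10.308338 / 0.64317423
v_eff = 16.0273

16.0273


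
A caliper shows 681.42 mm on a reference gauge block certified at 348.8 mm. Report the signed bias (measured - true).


Systematic error = measured - true
= 681.42 - 348.8
= 332.6200

332.6200


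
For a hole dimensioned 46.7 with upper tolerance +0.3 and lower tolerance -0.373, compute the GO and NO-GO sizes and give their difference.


GO = nominal - lower_tol (smallest hole = maximum material condition)
GO = 46.7 - 0.373 = 46.327
NO-GO = nominal + upper_tol (largest hole = least material condition)
NO-GO = 46.7 + 0.3 = 47.0
spread = NO-GO - GO = 47.0 - 46.327 = 0.6730

0.6730


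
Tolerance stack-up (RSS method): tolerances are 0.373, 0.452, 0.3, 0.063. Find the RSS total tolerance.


RSS = sqrt(0.373^2 + 0.452^2 + 0.3^2 + 0.063^2)
= sqrt(0.437402)
= 0.6614

0.6614


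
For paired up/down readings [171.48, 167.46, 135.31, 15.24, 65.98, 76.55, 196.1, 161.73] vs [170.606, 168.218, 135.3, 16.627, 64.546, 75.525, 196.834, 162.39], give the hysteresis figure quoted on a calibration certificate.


|171.48 - 170.606| = 0.8740
|167.46 - 168.218| = 0.7580
|135.31 - 135.3| = 0.0100
|15.24 - 16.627| = 1.3870
|65.98 - 64.546| = 1.4340
|76.55 - 75.525| = 1.0250
|196.1 - 196.834| = 0.7340
|161.73 - 162.39| = 0.6600
hysteresis = max(diffs) = 1.4340

1.4340


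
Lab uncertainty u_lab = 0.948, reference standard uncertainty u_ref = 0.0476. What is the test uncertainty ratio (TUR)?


TUR = u_lab / u_ref
= 0.948 / 0.0476
= 19.9160

19.9160


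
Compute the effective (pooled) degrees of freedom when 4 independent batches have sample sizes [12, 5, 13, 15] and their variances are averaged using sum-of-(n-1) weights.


nu = sum_i (n_i - 1)
nu = ((12 - 1) + (5 - 1) + (13 - 1) + (15 - 1))
nu = 11 + 4 + 12 + 14
nu = 41

41


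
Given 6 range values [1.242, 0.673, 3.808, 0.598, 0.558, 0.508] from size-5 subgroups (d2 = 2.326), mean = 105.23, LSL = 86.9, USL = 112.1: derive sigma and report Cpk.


R_bar = (1.242 + 0.673 + 3.808 + 0.598 + 0.558 + 0.508) / 6 = 1.2311667
sigma = R_bar / d2 = 1.2311667 / 2.326 = 0.52930641
Cp = (USL - LSL)/(6*sigma) = (112.1 - 86.9)/(6*0.52930641) = 7.9349
Cpu = (112.1 - 105.23)/(3*0.52930641) = 4.3264
Cpl = (105.23 - 86.9)/(3*0.52930641) = 11.5434
Cpk = min(Cpu, Cpl) = 4.3264

4.3264


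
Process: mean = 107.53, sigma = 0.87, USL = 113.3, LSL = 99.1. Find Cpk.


Cpu = (USL - mean) / (3*sigma) = (113.3 - 107.53) / (3*0.87) = 2.2107
Cpl = (mean - LSL) / (3*sigma) = (107.53 - 99.1) / (3*0.87) = 3.2299
Cpk = min(Cpu, Cpl) = 2.2107

2.2107


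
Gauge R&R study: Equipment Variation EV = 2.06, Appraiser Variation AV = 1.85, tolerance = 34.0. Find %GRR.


GRR = sqrt(EV^2 + AV^2) = sqrt(2.06^2 + 1.85^2) = 2.7687723
%GRR = GRR / tol * 100 = 2.7687723 / 34.0 * 100
%GRR = 8.1434

8.1434


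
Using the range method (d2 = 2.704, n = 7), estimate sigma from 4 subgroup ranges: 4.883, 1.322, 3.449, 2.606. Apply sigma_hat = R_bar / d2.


R_bar = (4.883 + 1.322 + 3.449 + 2.606) / 4
R_bar = 12.26 / 4 = 3.065
sigma_hat = R_bar / d2 = 3.065 / 2.704 = 1.1335

1.1335


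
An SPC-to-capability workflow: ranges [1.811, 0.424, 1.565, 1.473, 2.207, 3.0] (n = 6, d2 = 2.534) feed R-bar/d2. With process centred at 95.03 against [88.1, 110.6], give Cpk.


R_bar = (1.811 + 0.424 + 1.565 + 1.473 + 2.207 + 3.0) / 6 = 1.7466667
sigma = R_bar / d2 = 1.7466667 / 2.534 = 0.6892923
Cp = (USL - LSL)/(6*sigma) = (110.6 - 88.1)/(6*0.6892923) = 5.4404
Cpu = (110.6 - 95.03)/(3*0.6892923) = 7.5295
Cpl = (95.03 - 88.1)/(3*0.6892923) = 3.3513
Cpk = min(Cpu, Cpl) = 3.3513

3.3513


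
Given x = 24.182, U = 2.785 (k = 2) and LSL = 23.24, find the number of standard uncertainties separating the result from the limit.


u = U / k = 2.785 / 2 = 1.3925
margin = |LSL - x| = |23.24 - 24.182| = 0.942
z = margin / u = 0.942 / 1.3925
z = 0.6765

0.6765


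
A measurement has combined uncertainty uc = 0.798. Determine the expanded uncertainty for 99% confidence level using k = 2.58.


U = k * uc
U = 2.58 * 0.798
U = 2.0588

2.0588


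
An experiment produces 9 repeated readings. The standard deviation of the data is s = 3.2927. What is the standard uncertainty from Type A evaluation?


u_A = s / sqrt(n)
u_A = 3.2927 / sqrt(9)
u_A = 3.2927 / 3
u_A = 1.0976

1.0976


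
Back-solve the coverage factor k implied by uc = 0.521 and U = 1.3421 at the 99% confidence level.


k = U / uc
k = 1.3421 / 0.521
k = 2.576

2.576


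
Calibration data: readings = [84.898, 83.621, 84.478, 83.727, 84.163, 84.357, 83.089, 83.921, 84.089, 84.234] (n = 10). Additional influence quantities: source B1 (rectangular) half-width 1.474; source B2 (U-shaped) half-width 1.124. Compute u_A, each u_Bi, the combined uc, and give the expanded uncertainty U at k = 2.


mean = (84.898 + 83.621 + 84.478 + 83.727 + 84.163 + 84.357 + 83.089 + 83.921 + 84.089 + 84.234) / 10 = 84.0577
s = sqrt(sum((x - mean)^2)/(n-1)) = 0.50250728
u_A = s / sqrt(n) = 0.50250728 / sqrt(10) = 0.15890675
u_B1 = 1.474 / sqrt(3) = 0.8510143
u_B2 = 1.124 / sqrt(2) = 0.79478802
uc = sqrt(0.15890675^2 + 0.8510143^2 + 0.79478802^2) = 1.1752296
U = k * uc = 2 * 1.1752296
U = 2.3505

2.3505


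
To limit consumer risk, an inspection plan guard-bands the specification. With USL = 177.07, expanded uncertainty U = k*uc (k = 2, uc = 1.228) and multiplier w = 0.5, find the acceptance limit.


U = k * uc = 2 * 1.228 = 2.456
guard band g = w * U = 0.5 * 2.456 = 1.228
AL = USL - g = 177.07 - 1.228
AL = 175.8420

175.8420


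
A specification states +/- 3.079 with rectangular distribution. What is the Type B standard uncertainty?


u_B = half_width / sqrt(3)
u_B = 3.079 / 1.7320508
u_B = 1.7777

1.7777


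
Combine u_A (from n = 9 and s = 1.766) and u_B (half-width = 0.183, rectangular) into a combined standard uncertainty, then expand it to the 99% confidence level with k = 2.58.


u_A = s / sqrt(n) = 1.766 / sqrt(9) = 0.58866667
u_B = half_width / sqrt(3) = 0.183 / sqrt(3) = 0.1056551
uc = sqrt(u_A^2 + u_B^2) = sqrt(0.58866667^2 + 0.1056551^2) = 0.59807311
U = k * uc = 2.58 * 0.59807311
U = 1.5430

1.5430


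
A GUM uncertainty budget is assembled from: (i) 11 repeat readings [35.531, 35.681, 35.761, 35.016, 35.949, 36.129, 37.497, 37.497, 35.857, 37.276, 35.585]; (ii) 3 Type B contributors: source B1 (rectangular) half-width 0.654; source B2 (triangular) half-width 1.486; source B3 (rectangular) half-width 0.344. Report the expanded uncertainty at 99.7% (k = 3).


mean = (35.531 + 35.681 + 35.761 + 35.016 + 35.949 + 36.129 + 37.497 + 37.497 + 35.857 + 37.276 + 35.585) / 11 = 36.16172727
s = sqrt(sum((x - mean)^2)/(n-1)) = 0.85915634
u_A = s / sqrt(n) = 0.85915634 / sqrt(11) = 0.25904538
u_B1 = 0.654 / sqrt(3) = 0.37758708
u_B2 = 1.486 / sqrt(6) = 0.60665696
u_B3 = 0.344 / sqrt(3) = 0.19860849
uc = sqrt(0.25904538^2 + 0.37758708^2 + 0.60665696^2 + 0.19860849^2) = 0.78559182
U = k * uc = 3 * 0.78559182
U = 2.3568

2.3568


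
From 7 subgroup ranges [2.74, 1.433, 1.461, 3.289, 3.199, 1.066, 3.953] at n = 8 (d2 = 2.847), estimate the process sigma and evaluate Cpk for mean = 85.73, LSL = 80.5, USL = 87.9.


R_bar = (2.74 + 1.433 + 1.461 + 3.289 + 3.199 + 1.066 + 3.953) / 7 = 2.4487143
sigma = R_bar / d2 = 2.4487143 / 2.847 = 0.86010337
Cp = (USL - LSL)/(6*sigma) = (87.9 - 80.5)/(6*0.86010337) = 1.4339
Cpu = (87.9 - 85.73)/(3*0.86010337) = 0.8410
Cpl = (85.73 - 80.5)/(3*0.86010337) = 2.0269
Cpk = min(Cpu, Cpl) = 0.8410

0.8410


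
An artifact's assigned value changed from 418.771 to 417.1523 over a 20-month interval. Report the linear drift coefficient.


rate = (v2 - v1) / months
= (417.1523 - 418.771) / 20
= -1.6187 / 20
= -0.0809

-0.0809


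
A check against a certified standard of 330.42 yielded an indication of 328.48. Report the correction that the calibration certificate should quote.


Correction = standard - reading
= 330.42 - 328.48
= 1.9400

1.9400


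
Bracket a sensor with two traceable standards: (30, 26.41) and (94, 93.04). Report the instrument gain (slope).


slope = (y2 - y1) / (x2 - x1)
= (93.04 - 26.41) / (94 - 30)
= 66.6300 / 64
= 1.0411

1.0411


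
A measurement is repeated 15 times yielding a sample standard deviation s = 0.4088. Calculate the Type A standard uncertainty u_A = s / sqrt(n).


u_A = s / sqrt(n)
u_A = 0.4088 / sqrt(15)
u_A = 0.4088 / 3.8729833
u_A = 0.1056

0.1056


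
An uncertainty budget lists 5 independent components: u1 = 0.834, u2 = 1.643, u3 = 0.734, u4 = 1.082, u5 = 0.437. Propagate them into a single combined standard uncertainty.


uc = sqrt(0.834^2 + 1.643^2 + 0.734^2 + 1.082^2 + 0.437^2)
uc = sqrt(5.295454)
uc = 2.3012

2.3012


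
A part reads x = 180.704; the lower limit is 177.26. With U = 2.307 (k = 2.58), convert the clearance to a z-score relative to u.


u = U / k = 2.307 / 2.58 = 0.89418605
margin = |LSL - x| = |177.26 - 180.704| = 3.444
z = margin / u = 3.444 / 0.89418605
z = 3.8515

3.8515


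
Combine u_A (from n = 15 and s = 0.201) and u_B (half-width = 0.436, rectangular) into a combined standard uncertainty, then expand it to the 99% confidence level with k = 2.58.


u_A = s / sqrt(n) = 0.201 / sqrt(15) = 0.051897977
u_B = half_width / sqrt(3) = 0.436 / sqrt(3) = 0.25172472
uc = sqrt(u_A^2 + u_B^2) = sqrt(0.051897977^2 + 0.25172472^2) = 0.25701894
U = k * uc = 2.58 * 0.25701894
U = 0.6631

0.6631


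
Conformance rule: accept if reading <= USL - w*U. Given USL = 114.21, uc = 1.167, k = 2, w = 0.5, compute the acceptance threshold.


U = k * uc = 2 * 1.167 = 2.334
guard band g = w * U = 0.5 * 2.334 = 1.167
AL = USL - g = 114.21 - 1.167
AL = 113.0430

113.0430


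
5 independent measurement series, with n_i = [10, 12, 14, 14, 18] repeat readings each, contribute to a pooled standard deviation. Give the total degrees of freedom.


nu = sum_i (n_i - 1)
nu = ((10 - 1) + (12 - 1) + (14 - 1) + (14 - 1) + (18 - 1))
nu = 9 + 11 + 13 + 13 + 17
nu = 63

63


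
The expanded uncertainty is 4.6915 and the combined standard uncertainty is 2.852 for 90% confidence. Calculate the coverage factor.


k = U / uc
k = 4.6915 / 2.852
k = 1.645

1.645


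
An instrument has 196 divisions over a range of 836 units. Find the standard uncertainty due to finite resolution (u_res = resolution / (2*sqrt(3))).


resolution = range / divisions
resolution = 836 / 196 = 4.2653061
u_res = resolution / (2*sqrt(3))
u_res = 4.2653061 / 3.4641016
u_res = 1.2313

1.2313


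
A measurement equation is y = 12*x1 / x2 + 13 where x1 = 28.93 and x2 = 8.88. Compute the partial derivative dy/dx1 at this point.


y = 12*x1 / x2 + 13
dy/dx1 = 12/x2
Evaluate at x2 = 8.88: c1 = 12 / 8.88
c1 = 1.3514

1.3514


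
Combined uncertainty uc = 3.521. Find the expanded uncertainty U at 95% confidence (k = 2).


U = k * uc
U = 2 * 3.521
U = 7.0420

7.0420


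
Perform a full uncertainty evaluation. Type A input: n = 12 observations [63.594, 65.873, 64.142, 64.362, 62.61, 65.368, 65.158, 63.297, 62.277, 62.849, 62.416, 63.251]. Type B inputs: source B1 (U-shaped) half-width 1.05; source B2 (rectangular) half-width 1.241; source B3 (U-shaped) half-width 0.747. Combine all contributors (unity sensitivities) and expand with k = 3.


mean = (63.594 + 65.873 + 64.142 + 64.362 + 62.61 + 65.368 + 65.158 + 63.297 + 62.277 + 62.849 + 62.416 + 63.251) / 12 = 63.76641667
s = sqrt(sum((x - mean)^2)/(n-1)) = 1.2125002
u_A = s / sqrt(n) = 1.2125002 / sqrt(12) = 0.35001866
u_B1 = 1.05 / sqrt(2) = 0.74246212
u_B2 = 1.241 / sqrt(3) = 0.71649168
u_B3 = 0.747 / sqrt(2) = 0.52820877
uc = sqrt(0.35001866^2 + 0.74246212^2 + 0.71649168^2 + 0.52820877^2) = 1.2108377
U = k * uc = 3 * 1.2108377
U = 3.6325

3.6325


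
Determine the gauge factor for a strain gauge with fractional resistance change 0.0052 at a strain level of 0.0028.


GF = (dR/R) / epsilon
= 0.0052 / 0.0028
= 1.8571

1.8571


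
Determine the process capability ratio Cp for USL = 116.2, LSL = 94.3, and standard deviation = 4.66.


Cp = (USL - LSL) / (6 * sigma)
= (116.2 - 94.3) / (6 * 4.66)
= 21.9000 / 27.9600
= 0.7833

0.7833


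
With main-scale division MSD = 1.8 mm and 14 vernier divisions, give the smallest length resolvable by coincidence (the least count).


LC = MSD / n_div
= 1.8 / 14
= 0.1286

0.1286


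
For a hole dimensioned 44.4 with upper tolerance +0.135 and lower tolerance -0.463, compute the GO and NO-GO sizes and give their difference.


GO = nominal - lower_tol (smallest hole = maximum material condition)
GO = 44.4 - 0.463 = 43.937
NO-GO = nominal + upper_tol (largest hole = least material condition)
NO-GO = 44.4 + 0.135 = 44.535
spread = NO-GO - GO = 44.535 - 43.937 = 0.5980

0.5980


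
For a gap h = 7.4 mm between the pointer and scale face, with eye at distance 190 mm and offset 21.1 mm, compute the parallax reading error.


error = h * offset / d
= 7.4 * 21.1 / 190
= 0.8218

0.8218


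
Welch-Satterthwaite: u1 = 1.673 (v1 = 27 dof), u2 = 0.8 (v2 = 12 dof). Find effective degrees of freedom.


uc = sqrt(u1^2 + u2^2) = sqrt(1.673^2 + 0.8^2) = 1.854435
v_eff = uc^4 / (u1^4/v1 + u2^4/v2)
= 1.854435^4 / (1.673^4/27 + 0.8^4/12)
= 11.826234 / 0.32428161
v_eff = 36.4690

36.4690


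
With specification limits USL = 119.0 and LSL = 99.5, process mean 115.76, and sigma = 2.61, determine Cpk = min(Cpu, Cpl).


Cpu = (USL - mean) / (3*sigma) = (119.0 - 115.76) / (3*2.61) = 0.4138
Cpl = (mean - LSL) / (3*sigma) = (115.76 - 99.5) / (3*2.61) = 2.0766
Cpk = min(Cpu, Cpl) = 0.4138

0.4138


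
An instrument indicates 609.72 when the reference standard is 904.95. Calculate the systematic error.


Systematic error = measured - true
= 609.72 - 904.95
= -295.2300

-295.2300


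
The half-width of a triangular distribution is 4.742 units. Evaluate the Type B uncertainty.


u_B = half_width / sqrt(6)
u_B = 4.742 / 2.4494897
u_B = 1.9359

1.9359


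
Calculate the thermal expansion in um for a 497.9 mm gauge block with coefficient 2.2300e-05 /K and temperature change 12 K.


dL = L * alpha * dT
= 497.9 * 2.2300e-05 * 12
= 0.1332380 mm
dL_um = 0.1332380 * 1000 = 133.2380 um

133.2380


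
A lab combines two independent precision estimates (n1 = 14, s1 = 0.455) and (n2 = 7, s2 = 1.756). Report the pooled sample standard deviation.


s_p = sqrt(((n1-1)*s1^2 + (n2-1)*s2^2) / (n1+n2-2))
numerator = (14-1)*0.455^2 + (7-1)*1.756^2 = 2.691325 + 18.501216 = 21.192541
denominator = 14 + 7 - 2 = 19
s_p^2 = 21.192541 / 19 = 1.1153969
s_p = sqrt(1.1153969) = 1.0561

1.0561


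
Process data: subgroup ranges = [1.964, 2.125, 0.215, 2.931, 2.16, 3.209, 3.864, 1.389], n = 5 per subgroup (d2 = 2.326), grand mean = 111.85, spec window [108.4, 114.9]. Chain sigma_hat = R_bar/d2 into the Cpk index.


R_bar = (1.964 + 2.125 + 0.215 + 2.931 + 2.16 + 3.209 + 3.864 + 1.389) / 8 = 2.232125
sigma = R_bar / d2 = 2.232125 / 2.326 = 0.95964101
Cp = (USL - LSL)/(6*sigma) = (114.9 - 108.4)/(6*0.95964101) = 1.1289
Cpu = (114.9 - 111.85)/(3*0.95964101) = 1.0594
Cpl = (111.85 - 108.4)/(3*0.95964101) = 1.1984
Cpk = min(Cpu, Cpl) = 1.0594

1.0594


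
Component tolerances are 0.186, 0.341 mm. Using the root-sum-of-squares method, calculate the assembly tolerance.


RSS = sqrt(0.186^2 + 0.341^2)
= sqrt(0.150877)
= 0.3884

0.3884


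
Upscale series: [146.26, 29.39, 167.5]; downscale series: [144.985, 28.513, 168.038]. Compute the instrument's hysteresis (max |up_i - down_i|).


|146.26 - 144.985| = 1.2750
|29.39 - 28.513| = 0.8770
|167.5 - 168.038| = 0.5380
hysteresis = max(diffs) = 1.2750

1.2750


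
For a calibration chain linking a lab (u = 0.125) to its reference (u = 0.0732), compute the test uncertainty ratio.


TUR = u_lab / u_ref
= 0.125 / 0.0732
= 1.7077

1.7077


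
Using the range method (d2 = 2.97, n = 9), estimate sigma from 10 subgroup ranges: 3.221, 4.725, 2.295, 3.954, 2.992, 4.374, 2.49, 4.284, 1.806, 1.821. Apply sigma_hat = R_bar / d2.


R_bar = (3.221 + 4.725 + 2.295 + 3.954 + 2.992 + 4.374 + 2.49 + 4.284 + 1.806 + 1.821) / 10
R_bar = 31.962 / 10 = 3.1962
sigma_hat = R_bar / d2 = 3.1962 / 2.97 = 1.0762

1.0762


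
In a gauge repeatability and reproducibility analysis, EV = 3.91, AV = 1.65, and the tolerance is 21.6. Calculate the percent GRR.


GRR = sqrt(EV^2 + AV^2) = sqrt(3.91^2 + 1.65^2) = 4.2438897
%GRR = GRR / tol * 100 = 4.2438897 / 21.6 * 100
%GRR = 19.6476

19.6476


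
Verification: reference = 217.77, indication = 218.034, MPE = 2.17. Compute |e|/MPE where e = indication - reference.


e = indication - reference = 218.034 - 217.77 = 0.2640
|e| = 0.2640
ratio = |e| / MPE = 0.2640 / 2.17
ratio = 0.1217

0.1217


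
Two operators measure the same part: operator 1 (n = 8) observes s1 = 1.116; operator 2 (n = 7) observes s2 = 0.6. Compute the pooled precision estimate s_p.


s_p = sqrt(((n1-1)*s1^2 + (n2-1)*s2^2) / (n1+n2-2))
numerator = (8-1)*1.116^2 + (7-1)*0.6^2 = 8.718192 + 2.16 = 10.878192
denominator = 8 + 7 - 2 = 13
s_p^2 = 10.878192 / 13 = 0.836784
s_p = sqrt(0.836784) = 0.9148

0.9148


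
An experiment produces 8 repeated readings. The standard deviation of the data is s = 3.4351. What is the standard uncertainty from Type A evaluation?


u_A = s / sqrt(n)
u_A = 3.4351 / sqrt(8)
u_A = 3.4351 / 2.8284271
u_A = 1.2145

1.2145


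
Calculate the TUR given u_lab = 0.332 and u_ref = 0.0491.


TUR = u_lab / u_ref
= 0.332 / 0.0491
= 6.7617

6.7617


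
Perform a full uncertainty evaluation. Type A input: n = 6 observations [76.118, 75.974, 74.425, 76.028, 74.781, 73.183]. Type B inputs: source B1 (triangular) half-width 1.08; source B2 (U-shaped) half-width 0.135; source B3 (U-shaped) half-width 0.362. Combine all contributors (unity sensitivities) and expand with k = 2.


mean = (76.118 + 75.974 + 74.425 + 76.028 + 74.781 + 73.183) / 6 = 75.08483333
s = sqrt(sum((x - mean)^2)/(n-1)) = 1.1740766
u_A = s / sqrt(n) = 1.1740766 / sqrt(6) = 0.47931476
u_B1 = 1.08 / sqrt(6) = 0.44090815
u_B2 = 0.135 / sqrt(2) = 0.095459415
u_B3 = 0.362 / sqrt(2) = 0.25597265
uc = sqrt(0.47931476^2 + 0.44090815^2 + 0.095459415^2 + 0.25597265^2) = 0.70624155
U = k * uc = 2 * 0.70624155
U = 1.4125

1.4125


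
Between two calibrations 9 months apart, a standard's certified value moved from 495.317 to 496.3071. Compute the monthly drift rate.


rate = (v2 - v1) / months
= (496.3071 - 495.317) / 9
= 0.9901 / 9
= 0.1100

0.1100


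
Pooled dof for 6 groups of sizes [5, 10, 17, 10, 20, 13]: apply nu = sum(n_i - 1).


nu = sum_i (n_i - 1)
nu = ((5 - 1) + (10 - 1) + (17 - 1) + (10 - 1) + (20 - 1) + (13 - 1))
nu = 4 + 9 + 16 + 9 + 19 + 12
nu = 69

69


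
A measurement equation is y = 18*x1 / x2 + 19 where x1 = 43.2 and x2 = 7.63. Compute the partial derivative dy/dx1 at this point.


y = 18*x1 / x2 + 19
dy/dx1 = 18/x2
Evaluate at x2 = 7.63: c1 = 18 / 7.63
c1 = 2.3591

2.3591


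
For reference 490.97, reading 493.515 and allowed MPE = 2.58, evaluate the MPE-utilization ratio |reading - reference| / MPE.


e = indication - reference = 493.515 - 490.97 = 2.5450
|e| = 2.5450
ratio = |e| / MPE = 2.5450 / 2.58
ratio = 0.9864

0.9864


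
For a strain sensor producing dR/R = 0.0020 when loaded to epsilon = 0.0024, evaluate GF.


GF = (dR/R) / epsilon
= 0.0020 / 0.0024
= 0.8333

0.8333


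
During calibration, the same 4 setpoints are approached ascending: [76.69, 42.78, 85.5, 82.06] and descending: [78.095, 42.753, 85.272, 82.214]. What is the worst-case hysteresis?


|76.69 - 78.095| = 1.4050
|42.78 - 42.753| = 0.0270
|85.5 - 85.272| = 0.2280
|82.06 - 82.214| = 0.1540
hysteresis = max(diffs) = 1.4050

1.4050


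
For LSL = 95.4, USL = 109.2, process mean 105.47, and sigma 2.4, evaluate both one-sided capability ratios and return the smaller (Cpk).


Cpu = (USL - mean) / (3*sigma) = (109.2 - 105.47) / (3*2.4) = 0.5181
Cpl = (mean - LSL) / (3*sigma) = (105.47 - 95.4) / (3*2.4) = 1.3986
Cpk = min(Cpu, Cpl) = 0.5181

0.5181


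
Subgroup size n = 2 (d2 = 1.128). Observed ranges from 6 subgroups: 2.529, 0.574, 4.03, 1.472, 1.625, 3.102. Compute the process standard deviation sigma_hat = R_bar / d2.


R_bar = (2.529 + 0.574 + 4.03 + 1.472 + 1.625 + 3.102) / 6
R_bar = 13.332 / 6 = 2.222
sigma_hat = R_bar / d2 = 2.222 / 1.128 = 1.9699

1.9699


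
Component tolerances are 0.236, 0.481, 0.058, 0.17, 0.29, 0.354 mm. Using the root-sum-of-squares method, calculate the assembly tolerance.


RSS = sqrt(0.236^2 + 0.481^2 + 0.058^2 + 0.17^2 + 0.29^2 + 0.354^2)
= sqrt(0.528737)
= 0.7271

0.7271


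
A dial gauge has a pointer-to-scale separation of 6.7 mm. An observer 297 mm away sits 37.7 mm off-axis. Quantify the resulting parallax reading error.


error = h * offset / d
= 6.7 * 37.7 / 297
= 0.8505

0.8505


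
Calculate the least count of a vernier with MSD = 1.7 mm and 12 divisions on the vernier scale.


LC = MSD / n_div
= 1.7 / 12
= 0.1417

0.1417


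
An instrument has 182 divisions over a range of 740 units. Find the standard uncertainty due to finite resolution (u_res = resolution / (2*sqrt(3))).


resolution = range / divisions
resolution = 740 / 182 = 4.0659341
u_res = resolution / (2*sqrt(3))
u_res = 4.0659341 / 3.4641016
u_res = 1.1737

1.1737


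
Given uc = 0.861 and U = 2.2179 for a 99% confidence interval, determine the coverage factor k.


k = U / uc
k = 2.2179 / 0.861
k = 2.576

2.576


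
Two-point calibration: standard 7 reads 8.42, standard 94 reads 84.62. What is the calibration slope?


slope = (y2 - y1) / (x2 - x1)
= (84.62 - 8.42) / (94 - 7)
= 76.2000 / 87
= 0.8759

0.8759


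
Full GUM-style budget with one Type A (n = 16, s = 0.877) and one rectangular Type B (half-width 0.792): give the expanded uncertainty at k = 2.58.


u_A = s / sqrt(n) = 0.877 / sqrt(16) = 0.21925
u_B = half_width / sqrt(3) = 0.792 / sqrt(3) = 0.45726141
uc = sqrt(u_A^2 + u_B^2) = sqrt(0.21925^2 + 0.45726141^2) = 0.50710804
U = k * uc = 2.58 * 0.50710804
U = 1.3083

1.3083


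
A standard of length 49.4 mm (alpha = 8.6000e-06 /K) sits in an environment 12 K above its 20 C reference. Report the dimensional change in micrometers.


dL = L * alpha * dT
= 49.4 * 8.6000e-06 * 12
= 0.0050981 mm
dL_um = 0.0050981 * 1000 = 5.0981 um

5.0981


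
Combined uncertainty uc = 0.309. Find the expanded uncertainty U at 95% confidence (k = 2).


U = k * uc
U = 2 * 0.309
U = 0.6180

0.6180


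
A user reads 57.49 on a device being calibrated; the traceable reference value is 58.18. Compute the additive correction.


Correction = standard - reading
= 58.18 - 57.49
= 0.6900

0.6900


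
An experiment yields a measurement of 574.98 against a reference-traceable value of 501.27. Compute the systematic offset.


Systematic error = measured - true
= 574.98 - 501.27
= 73.7100

73.7100


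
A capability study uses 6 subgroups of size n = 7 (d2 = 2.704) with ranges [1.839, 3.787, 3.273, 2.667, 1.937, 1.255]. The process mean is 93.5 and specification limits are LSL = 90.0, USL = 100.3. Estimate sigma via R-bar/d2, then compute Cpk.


R_bar = (1.839 + 3.787 + 3.273 + 2.667 + 1.937 + 1.255) / 6 = 2.4596667
sigma = R_bar / d2 = 2.4596667 / 2.704 = 0.90964005
Cp = (USL - LSL)/(6*sigma) = (100.3 - 90.0)/(6*0.90964005) = 1.8872
Cpu = (100.3 - 93.5)/(3*0.90964005) = 2.4918
Cpl = (93.5 - 90.0)/(3*0.90964005) = 1.2826
Cpk = min(Cpu, Cpl) = 1.2826

1.2826


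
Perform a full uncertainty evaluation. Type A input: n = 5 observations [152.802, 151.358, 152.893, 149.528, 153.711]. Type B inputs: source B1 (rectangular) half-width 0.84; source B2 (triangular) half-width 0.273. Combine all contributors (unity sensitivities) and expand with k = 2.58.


mean = (152.802 + 151.358 + 152.893 + 149.528 + 153.711) / 5 = 152.0584
s = sqrt(sum((x - mean)^2)/(n-1)) = 1.6487927
u_A = s / sqrt(n) = 1.6487927 / sqrt(5) = 0.73736251
u_B1 = 0.84 / sqrt(3) = 0.48497423
u_B2 = 0.273 / sqrt(6) = 0.11145178
uc = sqrt(0.73736251^2 + 0.48497423^2 + 0.11145178^2) = 0.88956449
U = k * uc = 2.58 * 0.88956449
U = 2.2951

2.2951


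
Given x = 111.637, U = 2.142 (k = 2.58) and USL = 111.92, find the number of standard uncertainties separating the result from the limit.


u = U / k = 2.142 / 2.58 = 0.83023256
margin = |USL - x| = |111.92 - 111.637| = 0.283
z = margin / u = 0.283 / 0.83023256
z = 0.3409

0.3409


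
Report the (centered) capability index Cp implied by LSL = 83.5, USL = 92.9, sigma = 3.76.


Cp = (USL - LSL) / (6 * sigma)
= (92.9 - 83.5) / (6 * 3.76)
= 9.4000 / 22.5600
= 0.4167

0.4167


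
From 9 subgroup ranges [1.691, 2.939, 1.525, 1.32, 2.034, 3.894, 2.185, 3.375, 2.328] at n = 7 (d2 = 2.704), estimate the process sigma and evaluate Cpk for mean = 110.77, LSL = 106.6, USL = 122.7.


R_bar = (1.691 + 2.939 + 1.525 + 1.32 + 2.034 + 3.894 + 2.185 + 3.375 + 2.328) / 9 = 2.3656667
sigma = R_bar / d2 = 2.3656667 / 2.704 = 0.87487674
Cp = (USL - LSL)/(6*sigma) = (122.7 - 106.6)/(6*0.87487674) = 3.0671
Cpu = (122.7 - 110.77)/(3*0.87487674) = 4.5454
Cpl = (110.77 - 106.6)/(3*0.87487674) = 1.5888
Cpk = min(Cpu, Cpl) = 1.5888

1.5888


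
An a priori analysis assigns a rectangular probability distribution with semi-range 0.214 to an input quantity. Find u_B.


u_B = half_width / sqrt(3)
u_B = 0.214 / 1.7320508
u_B = 0.1236

0.1236


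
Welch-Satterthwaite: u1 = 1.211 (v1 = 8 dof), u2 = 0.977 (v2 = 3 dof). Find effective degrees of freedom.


uc = sqrt(u1^2 + u2^2) = sqrt(1.211^2 + 0.977^2) = 1.5559724
v_eff = uc^4 / (u1^4/v1 + u2^4/v2)
= 1.5559724^4 / (1.211^4/8 + 0.977^4/3)
= 5.8614836 / 0.57254402
v_eff = 10.2376

10.2376


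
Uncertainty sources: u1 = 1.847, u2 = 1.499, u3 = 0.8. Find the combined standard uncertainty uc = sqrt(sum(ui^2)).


uc = sqrt(1.847^2 + 1.499^2 + 0.8^2)
uc = sqrt(6.29841)
uc = 2.5097

2.5097


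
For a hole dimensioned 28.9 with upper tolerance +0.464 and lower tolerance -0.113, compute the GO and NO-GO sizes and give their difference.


GO = nominal - lower_tol (smallest hole = maximum material condition)
GO = 28.9 - 0.113 = 28.787
NO-GO = nominal + upper_tol (largest hole = least material condition)
NO-GO = 28.9 + 0.464 = 29.364
spread = NO-GO - GO = 29.364 - 28.787 = 0.5770

0.5770


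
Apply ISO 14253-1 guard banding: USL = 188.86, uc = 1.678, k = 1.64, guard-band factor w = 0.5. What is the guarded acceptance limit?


U = k * uc = 1.64 * 1.678 = 2.75192
guard band g = w * U = 0.5 * 2.75192 = 1.37596
AL = USL - g = 188.86 - 1.37596
AL = 187.4840

187.4840


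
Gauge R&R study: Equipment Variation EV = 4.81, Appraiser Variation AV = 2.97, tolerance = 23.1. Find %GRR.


GRR = sqrt(EV^2 + AV^2) = sqrt(4.81^2 + 2.97^2) = 5.6530523
%GRR = GRR / tol * 100 = 5.6530523 / 23.1 * 100
%GRR = 24.4721

24.4721


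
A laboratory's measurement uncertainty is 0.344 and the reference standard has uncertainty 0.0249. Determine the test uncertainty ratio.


TUR = u_lab / u_ref
= 0.344 / 0.0249
= 13.8153

13.8153


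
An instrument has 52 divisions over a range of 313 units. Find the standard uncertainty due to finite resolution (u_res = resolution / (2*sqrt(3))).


resolution = range / divisions
resolution = 313 / 52 = 6.0192308
u_res = resolution / (2*sqrt(3))
u_res = 6.0192308 / 3.4641016
u_res = 1.7376

1.7376


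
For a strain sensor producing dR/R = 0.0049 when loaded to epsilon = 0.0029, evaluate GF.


GF = (dR/R) / epsilon
= 0.0049 / 0.0029
= 1.6897

1.6897


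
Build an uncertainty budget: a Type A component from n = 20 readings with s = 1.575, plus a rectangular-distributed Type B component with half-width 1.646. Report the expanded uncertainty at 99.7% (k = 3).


u_A = s / sqrt(n) = 1.575 / sqrt(20) = 0.35218071
u_B = half_width / sqrt(3) = 1.646 / sqrt(3) = 0.95031854
uc = sqrt(u_A^2 + u_B^2) = sqrt(0.35218071^2 + 0.95031854^2) = 1.0134775
U = k * uc = 3 * 1.0134775
U = 3.0404

3.0404


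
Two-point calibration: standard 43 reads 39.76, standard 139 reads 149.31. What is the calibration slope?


slope = (y2 - y1) / (x2 - x1)
= (149.31 - 39.76) / (139 - 43)
= 109.5500 / 96
= 1.1411

1.1411


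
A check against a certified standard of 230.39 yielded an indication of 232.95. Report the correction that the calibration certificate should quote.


Correction = standard - reading
= 230.39 - 232.95
= -2.5600

-2.5600


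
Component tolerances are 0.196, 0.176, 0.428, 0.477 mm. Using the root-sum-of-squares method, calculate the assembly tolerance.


RSS = sqrt(0.196^2 + 0.176^2 + 0.428^2 + 0.477^2)
= sqrt(0.480105)
= 0.6929

0.6929


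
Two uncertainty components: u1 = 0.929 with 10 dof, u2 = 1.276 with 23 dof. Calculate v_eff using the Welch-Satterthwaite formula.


uc = sqrt(u1^2 + u2^2) = sqrt(0.929^2 + 1.276^2) = 1.578359
v_eff = uc^4 / (u1^4/v1 + u2^4/v2)
= 1.578359^4 / (0.929^4/10 + 1.276^4/23)
= 6.2061628 / 0.18974298
v_eff = 32.7083

32.7083


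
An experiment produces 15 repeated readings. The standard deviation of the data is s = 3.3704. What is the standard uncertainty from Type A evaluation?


u_A = s / sqrt(n)
u_A = 3.3704 / sqrt(15)
u_A = 3.3704 / 3.8729833
u_A = 0.8702

0.8702


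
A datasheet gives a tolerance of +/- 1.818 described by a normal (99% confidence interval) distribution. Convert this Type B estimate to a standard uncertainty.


u_B = half_width / 2.576
u_B = 1.818 / 2.576
u_B = 0.7057

0.7057


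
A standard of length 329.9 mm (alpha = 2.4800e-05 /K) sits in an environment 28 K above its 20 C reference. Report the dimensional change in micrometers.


dL = L * alpha * dT
= 329.9 * 2.4800e-05 * 28
= 0.2290826 mm
dL_um = 0.2290826 * 1000 = 229.0826 um

229.0826


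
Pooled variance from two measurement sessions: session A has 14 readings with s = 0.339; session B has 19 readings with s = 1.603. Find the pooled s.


s_p = sqrt(((n1-1)*s1^2 + (n2-1)*s2^2) / (n1+n2-2))
numerator = (14-1)*0.339^2 + (19-1)*1.603^2 = 1.493973 + 46.252962 = 47.746935
denominator = 14 + 19 - 2 = 31
s_p^2 = 47.746935 / 31 = 1.5402237
s_p = sqrt(1.5402237) = 1.2411

1.2411


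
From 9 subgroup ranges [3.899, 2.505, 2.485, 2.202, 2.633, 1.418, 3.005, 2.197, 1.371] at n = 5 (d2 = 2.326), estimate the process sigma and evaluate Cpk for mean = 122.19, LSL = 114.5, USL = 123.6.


R_bar = (3.899 + 2.505 + 2.485 + 2.202 + 2.633 + 1.418 + 3.005 + 2.197 + 1.371) / 9 = 2.4127778
sigma = R_bar / d2 = 2.4127778 / 2.326 = 1.0373077
Cp = (USL - LSL)/(6*sigma) = (123.6 - 114.5)/(6*1.0373077) = 1.4621
Cpu = (123.6 - 122.19)/(3*1.0373077) = 0.4531
Cpl = (122.19 - 114.5)/(3*1.0373077) = 2.4711
Cpk = min(Cpu, Cpl) = 0.4531

0.4531


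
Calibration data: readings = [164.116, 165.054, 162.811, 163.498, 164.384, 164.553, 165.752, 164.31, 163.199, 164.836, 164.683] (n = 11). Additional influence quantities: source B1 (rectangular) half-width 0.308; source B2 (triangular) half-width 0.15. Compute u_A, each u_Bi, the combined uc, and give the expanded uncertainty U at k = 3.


mean = (164.116 + 165.054 + 162.811 + 163.498 + 164.384 + 164.553 + 165.752 + 164.31 + 163.199 + 164.836 + 164.683) / 11 = 164.2905455
s = sqrt(sum((x - mean)^2)/(n-1)) = 0.85366087
u_A = s / sqrt(n) = 0.85366087 / sqrt(11) = 0.25738844
u_B1 = 0.308 / sqrt(3) = 0.17782388
u_B2 = 0.15 / sqrt(6) = 0.061237244
uc = sqrt(0.25738844^2 + 0.17782388^2 + 0.061237244^2) = 0.31877914
U = k * uc = 3 * 0.31877914
U = 0.9563

0.9563


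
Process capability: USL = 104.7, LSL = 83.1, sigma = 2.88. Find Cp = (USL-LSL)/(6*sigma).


Cp = (USL - LSL) / (6 * sigma)
= (104.7 - 83.1) / (6 * 2.88)
= 21.6000 / 17.2800
= 1.2500

1.2500


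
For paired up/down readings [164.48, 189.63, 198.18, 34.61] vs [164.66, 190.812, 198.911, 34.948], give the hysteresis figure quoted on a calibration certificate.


|164.48 - 164.66| = 0.1800
|189.63 - 190.812| = 1.1820
|198.18 - 198.911| = 0.7310
|34.61 - 34.948| = 0.3380
hysteresis = max(diffs) = 1.1820

1.1820


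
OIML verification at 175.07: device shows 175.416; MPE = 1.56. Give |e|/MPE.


e = indication - reference = 175.416 - 175.07 = 0.3460
|e| = 0.3460
ratio = |e| / MPE = 0.3460 / 1.56
ratio = 0.2218

0.2218


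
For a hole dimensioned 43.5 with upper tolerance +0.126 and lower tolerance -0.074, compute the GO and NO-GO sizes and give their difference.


GO = nominal - lower_tol (smallest hole = maximum material condition)
GO = 43.5 - 0.074 = 43.426
NO-GO = nominal + upper_tol (largest hole = least material condition)
NO-GO = 43.5 + 0.126 = 43.626
spread = NO-GO - GO = 43.626 - 43.426 = 0.2000

0.2000


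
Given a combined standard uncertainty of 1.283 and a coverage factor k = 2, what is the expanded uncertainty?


U = k * uc
U = 2 * 1.283
U = 2.5660

2.5660


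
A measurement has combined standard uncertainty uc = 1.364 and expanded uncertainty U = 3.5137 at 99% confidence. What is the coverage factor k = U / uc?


k = U / uc
k = 3.5137 / 1.364
k = 2.576

2.576


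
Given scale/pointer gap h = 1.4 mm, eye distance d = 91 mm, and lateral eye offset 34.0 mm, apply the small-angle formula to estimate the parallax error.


error = h * offset / d
= 1.4 * 34.0 / 91
= 0.5231

0.5231
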